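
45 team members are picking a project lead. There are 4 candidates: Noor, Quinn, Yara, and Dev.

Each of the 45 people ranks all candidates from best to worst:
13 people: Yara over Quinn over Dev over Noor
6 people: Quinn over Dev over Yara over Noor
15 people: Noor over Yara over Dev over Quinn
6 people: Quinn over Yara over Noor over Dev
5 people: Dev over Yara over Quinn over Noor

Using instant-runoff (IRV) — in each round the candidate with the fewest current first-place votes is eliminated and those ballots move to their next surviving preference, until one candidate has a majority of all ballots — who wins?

Yara

Round 1: Noor 15, Quinn 12, Yara 13, Dev 5. Dev eliminated.
Round 2: Noor 15, Quinn 12, Yara 18. Quinn eliminated.
Round 3: Noor 15, Yara 30. Yara has a majority (≥23).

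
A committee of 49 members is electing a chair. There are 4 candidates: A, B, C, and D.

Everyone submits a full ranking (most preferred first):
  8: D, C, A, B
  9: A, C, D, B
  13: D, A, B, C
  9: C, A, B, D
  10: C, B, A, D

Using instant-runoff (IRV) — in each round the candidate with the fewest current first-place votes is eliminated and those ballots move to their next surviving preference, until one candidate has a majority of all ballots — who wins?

Round 1: A 9, B 0, C 19, D 21. B eliminated.
Round 2: A 9, C 19, D 21. A eliminated.
Round 3: C 28, D 21. C has a majority (≥25).

C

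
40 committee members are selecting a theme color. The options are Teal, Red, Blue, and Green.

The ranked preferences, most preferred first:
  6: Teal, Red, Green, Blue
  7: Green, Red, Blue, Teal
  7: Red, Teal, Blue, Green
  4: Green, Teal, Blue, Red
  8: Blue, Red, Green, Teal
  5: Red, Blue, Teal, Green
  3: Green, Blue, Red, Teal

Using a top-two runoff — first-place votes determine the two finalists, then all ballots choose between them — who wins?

Round 1 first-place votes: Teal 6, Red 12, Blue 8, Green 14. Green and Red advance.
Runoff: Green is ranked above Red on 14 ballots, Red above Green on 26.

Red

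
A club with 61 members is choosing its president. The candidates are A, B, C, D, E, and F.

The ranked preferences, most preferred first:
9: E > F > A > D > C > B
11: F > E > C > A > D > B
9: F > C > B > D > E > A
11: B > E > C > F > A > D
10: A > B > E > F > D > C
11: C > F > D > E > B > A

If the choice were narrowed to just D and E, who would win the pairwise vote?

D is ranked above E on 20 ballots; E above D on 41.

E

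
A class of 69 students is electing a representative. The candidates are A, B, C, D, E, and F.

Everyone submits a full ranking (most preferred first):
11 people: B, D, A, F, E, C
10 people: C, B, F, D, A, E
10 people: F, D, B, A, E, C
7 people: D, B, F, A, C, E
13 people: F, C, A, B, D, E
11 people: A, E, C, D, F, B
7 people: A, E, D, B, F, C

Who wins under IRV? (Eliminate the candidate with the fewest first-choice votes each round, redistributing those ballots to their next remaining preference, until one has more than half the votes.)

B

Round 1: A 18, B 11, C 10, D 7, E 0, F 23. E eliminated.
Round 2: A 18, B 11, C 10, D 7, F 23. D eliminated.
Round 3: A 18, B 18, C 10, F 23. C eliminated.
Round 4: A 18, B 28, F 23. A eliminated.
Round 5: B 35, F 34. B has a majority (≥35).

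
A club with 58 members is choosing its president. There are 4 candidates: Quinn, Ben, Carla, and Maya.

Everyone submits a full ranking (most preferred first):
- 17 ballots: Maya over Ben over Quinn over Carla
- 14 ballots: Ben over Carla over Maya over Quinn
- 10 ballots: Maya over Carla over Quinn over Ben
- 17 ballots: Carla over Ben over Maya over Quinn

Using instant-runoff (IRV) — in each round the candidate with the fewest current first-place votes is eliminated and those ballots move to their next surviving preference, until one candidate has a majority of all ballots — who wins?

Carla

Round 1: Quinn 0, Ben 14, Carla 17, Maya 27. Quinn eliminated.
Round 2: Ben 14, Carla 17, Maya 27. Ben eliminated.
Round 3: Carla 31, Maya 27. Carla has a majority (≥30).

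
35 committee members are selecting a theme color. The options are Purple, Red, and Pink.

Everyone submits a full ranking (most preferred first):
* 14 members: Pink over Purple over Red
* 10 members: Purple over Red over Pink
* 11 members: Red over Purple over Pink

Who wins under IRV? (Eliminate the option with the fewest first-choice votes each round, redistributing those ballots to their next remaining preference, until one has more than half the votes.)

Round 1: Purple 10, Red 11, Pink 14. Purple eliminated.
Round 2: Red 21, Pink 14. Red has a majority (≥18).

Red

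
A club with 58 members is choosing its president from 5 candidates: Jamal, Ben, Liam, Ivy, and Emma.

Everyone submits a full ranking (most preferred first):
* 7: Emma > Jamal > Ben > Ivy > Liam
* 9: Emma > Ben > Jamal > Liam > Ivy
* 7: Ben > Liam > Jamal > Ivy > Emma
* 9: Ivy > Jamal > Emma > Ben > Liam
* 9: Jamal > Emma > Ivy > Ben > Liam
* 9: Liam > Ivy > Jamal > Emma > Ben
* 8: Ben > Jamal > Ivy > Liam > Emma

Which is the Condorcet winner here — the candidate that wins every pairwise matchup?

Jamal vs Ben: 34–24
Jamal vs Liam: 42–16
Jamal vs Ivy: 40–18
Jamal vs Emma: 42–16
Jamal beats every other candidate.

Jamal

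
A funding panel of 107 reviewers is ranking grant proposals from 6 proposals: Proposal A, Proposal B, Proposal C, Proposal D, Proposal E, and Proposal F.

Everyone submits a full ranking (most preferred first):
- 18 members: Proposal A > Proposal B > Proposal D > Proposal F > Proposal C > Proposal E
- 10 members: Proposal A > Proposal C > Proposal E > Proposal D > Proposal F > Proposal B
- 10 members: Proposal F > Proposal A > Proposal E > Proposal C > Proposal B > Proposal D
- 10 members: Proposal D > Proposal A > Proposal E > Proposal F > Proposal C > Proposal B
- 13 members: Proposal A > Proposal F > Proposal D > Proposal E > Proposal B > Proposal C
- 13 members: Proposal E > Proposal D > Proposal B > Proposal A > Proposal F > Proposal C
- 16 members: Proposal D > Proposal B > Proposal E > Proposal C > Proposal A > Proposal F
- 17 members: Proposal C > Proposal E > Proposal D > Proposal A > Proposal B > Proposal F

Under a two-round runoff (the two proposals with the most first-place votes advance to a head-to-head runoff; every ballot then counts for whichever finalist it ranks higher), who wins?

Round 1 first-place votes: Proposal A 41, Proposal B 0, Proposal C 17, Proposal D 26, Proposal E 13, Proposal F 10. Proposal A and Proposal D advance.
Runoff: Proposal A is ranked above Proposal D on 51 ballots, Proposal D above Proposal A on 56.

Proposal D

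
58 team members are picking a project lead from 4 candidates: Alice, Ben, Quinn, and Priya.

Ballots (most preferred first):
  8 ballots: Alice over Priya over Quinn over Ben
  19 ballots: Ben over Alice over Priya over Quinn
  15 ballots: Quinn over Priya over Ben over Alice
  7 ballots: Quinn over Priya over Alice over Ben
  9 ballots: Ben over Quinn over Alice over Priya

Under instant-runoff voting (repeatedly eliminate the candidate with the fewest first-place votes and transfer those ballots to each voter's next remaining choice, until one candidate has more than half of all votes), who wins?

Quinn

Round 1: Alice 8, Ben 28, Quinn 22, Priya 0. Priya eliminated.
Round 2: Alice 8, Ben 28, Quinn 22. Alice eliminated.
Round 3: Ben 28, Quinn 30. Quinn has a majority (≥30).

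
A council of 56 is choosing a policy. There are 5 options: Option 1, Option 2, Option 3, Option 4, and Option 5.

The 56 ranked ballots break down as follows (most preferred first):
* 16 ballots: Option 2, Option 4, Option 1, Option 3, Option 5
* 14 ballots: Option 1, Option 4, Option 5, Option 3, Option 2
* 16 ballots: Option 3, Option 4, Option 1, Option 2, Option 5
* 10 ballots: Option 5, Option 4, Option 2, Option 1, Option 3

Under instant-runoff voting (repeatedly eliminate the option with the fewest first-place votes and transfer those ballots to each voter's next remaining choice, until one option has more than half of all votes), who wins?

Round 1: Option 1 14, Option 2 16, Option 3 16, Option 4 0, Option 5 10. Option 4 eliminated.
Round 2: Option 1 14, Option 2 16, Option 3 16, Option 5 10. Option 5 eliminated.
Round 3: Option 1 14, Option 2 26, Option 3 16. Option 1 eliminated.
Round 4: Option 2 26, Option 3 30. Option 3 has a majority (≥29).

Option 3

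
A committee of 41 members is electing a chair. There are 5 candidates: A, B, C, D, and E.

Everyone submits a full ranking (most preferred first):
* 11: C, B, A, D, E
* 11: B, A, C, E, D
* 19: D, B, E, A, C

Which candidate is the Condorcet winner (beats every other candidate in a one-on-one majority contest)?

B

B vs A: 41–0
B vs C: 30–11
B vs D: 22–19
B vs E: 41–0
B beats every other candidate.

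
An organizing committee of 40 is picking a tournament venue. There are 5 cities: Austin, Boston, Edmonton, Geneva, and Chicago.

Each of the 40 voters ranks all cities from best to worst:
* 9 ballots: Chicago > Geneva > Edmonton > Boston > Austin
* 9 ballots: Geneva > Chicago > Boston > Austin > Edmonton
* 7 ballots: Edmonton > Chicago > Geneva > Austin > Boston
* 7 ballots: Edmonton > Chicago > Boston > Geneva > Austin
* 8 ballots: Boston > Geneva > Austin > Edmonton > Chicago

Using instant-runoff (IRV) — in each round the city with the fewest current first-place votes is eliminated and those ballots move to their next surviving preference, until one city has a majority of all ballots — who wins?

Round 1: Austin 0, Boston 8, Edmonton 14, Geneva 9, Chicago 9. Austin eliminated.
Round 2: Boston 8, Edmonton 14, Geneva 9, Chicago 9. Boston eliminated.
Round 3: Edmonton 14, Geneva 17, Chicago 9. Chicago eliminated.
Round 4: Edmonton 14, Geneva 26. Geneva has a majority (≥21).

Geneva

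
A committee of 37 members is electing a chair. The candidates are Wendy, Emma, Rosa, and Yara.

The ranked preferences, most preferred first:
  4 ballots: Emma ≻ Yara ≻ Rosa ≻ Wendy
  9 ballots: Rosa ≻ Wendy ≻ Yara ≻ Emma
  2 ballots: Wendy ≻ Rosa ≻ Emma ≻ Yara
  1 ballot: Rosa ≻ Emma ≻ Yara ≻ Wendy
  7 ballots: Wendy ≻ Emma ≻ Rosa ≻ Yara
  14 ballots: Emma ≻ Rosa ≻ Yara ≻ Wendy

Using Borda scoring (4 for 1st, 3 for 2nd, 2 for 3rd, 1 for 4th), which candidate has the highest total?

Rosa

Wendy: 4×1 + 9×3 + 2×4 + 1×1 + 7×4 + 14×1 = 82
Emma: 4×4 + 9×1 + 2×2 + 1×3 + 7×3 + 14×4 = 109
Rosa: 4×2 + 9×4 + 2×3 + 1×4 + 7×2 + 14×3 = 110
Yara: 4×3 + 9×2 + 2×1 + 1×2 + 7×1 + 14×2 = 69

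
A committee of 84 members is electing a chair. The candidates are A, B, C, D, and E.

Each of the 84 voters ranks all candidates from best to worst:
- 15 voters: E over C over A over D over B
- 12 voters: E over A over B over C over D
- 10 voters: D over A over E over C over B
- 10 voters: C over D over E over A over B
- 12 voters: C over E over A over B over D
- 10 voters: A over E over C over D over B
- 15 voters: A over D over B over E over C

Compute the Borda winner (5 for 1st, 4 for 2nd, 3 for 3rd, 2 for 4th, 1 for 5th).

A: 15×3 + 12×4 + 10×4 + 10×2 + 12×3 + 10×5 + 15×5 = 314
B: 15×1 + 12×3 + 10×1 + 10×1 + 12×2 + 10×1 + 15×3 = 150
C: 15×4 + 12×2 + 10×2 + 10×5 + 12×5 + 10×3 + 15×1 = 259
D: 15×2 + 12×1 + 10×5 + 10×4 + 12×1 + 10×2 + 15×4 = 224
E: 15×5 + 12×5 + 10×3 + 10×3 + 12×4 + 10×4 + 15×2 = 313

A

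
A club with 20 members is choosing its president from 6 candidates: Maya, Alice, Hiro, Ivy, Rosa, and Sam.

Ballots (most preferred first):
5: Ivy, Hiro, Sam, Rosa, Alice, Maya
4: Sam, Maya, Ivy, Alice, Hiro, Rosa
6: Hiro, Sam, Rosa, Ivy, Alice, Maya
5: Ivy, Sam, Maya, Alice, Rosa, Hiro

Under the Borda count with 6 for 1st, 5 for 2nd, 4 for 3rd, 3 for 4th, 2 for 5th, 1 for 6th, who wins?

Sam

Maya: 5×1 + 4×5 + 6×1 + 5×4 = 51
Alice: 5×2 + 4×3 + 6×2 + 5×3 = 49
Hiro: 5×5 + 4×2 + 6×6 + 5×1 = 74
Ivy: 5×6 + 4×4 + 6×3 + 5×6 = 94
Rosa: 5×3 + 4×1 + 6×4 + 5×2 = 53
Sam: 5×4 + 4×6 + 6×5 + 5×5 = 99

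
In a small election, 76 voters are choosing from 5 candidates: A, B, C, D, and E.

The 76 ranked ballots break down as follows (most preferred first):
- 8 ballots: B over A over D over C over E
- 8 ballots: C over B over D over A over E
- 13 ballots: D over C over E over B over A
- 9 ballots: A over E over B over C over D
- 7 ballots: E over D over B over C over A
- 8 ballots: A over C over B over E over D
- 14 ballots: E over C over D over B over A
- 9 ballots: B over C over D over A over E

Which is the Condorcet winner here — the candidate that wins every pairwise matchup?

C

C vs A: 51–25
C vs B: 43–33
C vs D: 48–28
C vs E: 46–30
C beats every other candidate.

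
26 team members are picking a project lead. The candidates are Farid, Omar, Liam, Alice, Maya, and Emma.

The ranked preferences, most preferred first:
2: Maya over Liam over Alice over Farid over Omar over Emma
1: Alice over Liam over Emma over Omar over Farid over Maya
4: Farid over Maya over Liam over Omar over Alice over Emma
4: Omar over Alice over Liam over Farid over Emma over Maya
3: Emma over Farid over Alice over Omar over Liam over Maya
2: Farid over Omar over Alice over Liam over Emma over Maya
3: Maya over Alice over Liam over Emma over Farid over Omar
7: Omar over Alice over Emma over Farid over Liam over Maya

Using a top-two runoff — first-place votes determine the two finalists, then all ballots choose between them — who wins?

Farid

Round 1 first-place votes: Farid 6, Omar 11, Liam 0, Alice 1, Maya 5, Emma 3. Omar and Farid advance.
Runoff: Omar is ranked above Farid on 12 ballots, Farid above Omar on 14.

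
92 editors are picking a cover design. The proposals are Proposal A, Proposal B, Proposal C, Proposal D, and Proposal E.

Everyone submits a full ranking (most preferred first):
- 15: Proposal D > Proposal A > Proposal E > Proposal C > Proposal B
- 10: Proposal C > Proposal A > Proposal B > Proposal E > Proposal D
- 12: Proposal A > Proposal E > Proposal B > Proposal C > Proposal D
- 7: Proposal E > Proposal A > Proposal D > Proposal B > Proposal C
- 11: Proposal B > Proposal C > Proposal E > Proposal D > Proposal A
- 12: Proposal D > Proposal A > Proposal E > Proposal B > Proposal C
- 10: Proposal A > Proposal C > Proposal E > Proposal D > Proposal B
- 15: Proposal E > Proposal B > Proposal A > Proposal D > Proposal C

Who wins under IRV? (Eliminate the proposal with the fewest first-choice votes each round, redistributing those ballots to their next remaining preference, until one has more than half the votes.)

Proposal A

Round 1: Proposal A 22, Proposal B 11, Proposal C 10, Proposal D 27, Proposal E 22. Proposal C eliminated.
Round 2: Proposal A 32, Proposal B 11, Proposal D 27, Proposal E 22. Proposal B eliminated.
Round 3: Proposal A 32, Proposal D 27, Proposal E 33. Proposal D eliminated.
Round 4: Proposal A 59, Proposal E 33. Proposal A has a majority (≥47).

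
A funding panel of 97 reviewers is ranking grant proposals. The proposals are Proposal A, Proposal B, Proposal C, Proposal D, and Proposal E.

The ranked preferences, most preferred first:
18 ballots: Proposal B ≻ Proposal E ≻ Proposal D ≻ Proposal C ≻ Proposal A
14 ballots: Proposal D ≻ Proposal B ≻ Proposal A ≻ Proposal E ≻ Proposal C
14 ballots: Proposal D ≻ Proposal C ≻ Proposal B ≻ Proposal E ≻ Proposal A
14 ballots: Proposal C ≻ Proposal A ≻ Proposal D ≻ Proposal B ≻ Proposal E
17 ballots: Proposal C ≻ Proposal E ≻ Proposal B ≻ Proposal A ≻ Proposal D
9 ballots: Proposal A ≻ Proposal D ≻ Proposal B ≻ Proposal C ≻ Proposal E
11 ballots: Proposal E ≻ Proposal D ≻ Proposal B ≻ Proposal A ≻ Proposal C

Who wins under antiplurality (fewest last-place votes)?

Last-place votes: Proposal A 32, Proposal B 0, Proposal C 25, Proposal D 17, Proposal E 23.

Proposal B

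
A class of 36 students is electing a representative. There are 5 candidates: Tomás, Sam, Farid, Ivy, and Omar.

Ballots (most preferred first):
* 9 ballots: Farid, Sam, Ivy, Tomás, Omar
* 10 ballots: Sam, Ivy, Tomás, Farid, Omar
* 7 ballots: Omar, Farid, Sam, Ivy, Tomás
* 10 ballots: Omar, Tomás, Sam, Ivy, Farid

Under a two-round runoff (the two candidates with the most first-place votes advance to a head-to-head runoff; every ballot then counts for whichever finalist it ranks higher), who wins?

Round 1 first-place votes: Tomás 0, Sam 10, Farid 9, Ivy 0, Omar 17. Omar and Sam advance.
Runoff: Omar is ranked above Sam on 17 ballots, Sam above Omar on 19.

Sam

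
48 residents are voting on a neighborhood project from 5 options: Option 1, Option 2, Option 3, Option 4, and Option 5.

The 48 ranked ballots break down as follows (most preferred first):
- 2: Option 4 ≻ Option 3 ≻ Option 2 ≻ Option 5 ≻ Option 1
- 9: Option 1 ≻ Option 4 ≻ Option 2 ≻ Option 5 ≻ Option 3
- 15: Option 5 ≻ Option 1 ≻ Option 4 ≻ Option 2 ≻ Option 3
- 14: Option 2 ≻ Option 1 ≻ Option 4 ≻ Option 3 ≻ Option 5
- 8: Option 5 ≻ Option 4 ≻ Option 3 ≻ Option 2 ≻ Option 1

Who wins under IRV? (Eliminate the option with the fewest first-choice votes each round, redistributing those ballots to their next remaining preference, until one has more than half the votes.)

Round 1: Option 1 9, Option 2 14, Option 3 0, Option 4 2, Option 5 23. Option 3 eliminated.
Round 2: Option 1 9, Option 2 14, Option 4 2, Option 5 23. Option 4 eliminated.
Round 3: Option 1 9, Option 2 16, Option 5 23. Option 1 eliminated.
Round 4: Option 2 25, Option 5 23. Option 2 has a majority (≥25).

Option 2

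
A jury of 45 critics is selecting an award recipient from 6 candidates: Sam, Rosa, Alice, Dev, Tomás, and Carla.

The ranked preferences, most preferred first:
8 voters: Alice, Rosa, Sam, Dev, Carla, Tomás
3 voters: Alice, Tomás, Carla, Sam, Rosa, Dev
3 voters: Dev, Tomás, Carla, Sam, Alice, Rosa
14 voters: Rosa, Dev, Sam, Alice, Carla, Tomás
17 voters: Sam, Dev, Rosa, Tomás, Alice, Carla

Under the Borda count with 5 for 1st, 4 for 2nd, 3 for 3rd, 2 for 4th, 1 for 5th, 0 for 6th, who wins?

Sam

Sam: 8×3 + 3×2 + 3×2 + 14×3 + 17×5 = 163
Rosa: 8×4 + 3×1 + 3×0 + 14×5 + 17×3 = 156
Alice: 8×5 + 3×5 + 3×1 + 14×2 + 17×1 = 103
Dev: 8×2 + 3×0 + 3×5 + 14×4 + 17×4 = 155
Tomás: 8×0 + 3×4 + 3×4 + 14×0 + 17×2 = 58
Carla: 8×1 + 3×3 + 3×3 + 14×1 + 17×0 = 40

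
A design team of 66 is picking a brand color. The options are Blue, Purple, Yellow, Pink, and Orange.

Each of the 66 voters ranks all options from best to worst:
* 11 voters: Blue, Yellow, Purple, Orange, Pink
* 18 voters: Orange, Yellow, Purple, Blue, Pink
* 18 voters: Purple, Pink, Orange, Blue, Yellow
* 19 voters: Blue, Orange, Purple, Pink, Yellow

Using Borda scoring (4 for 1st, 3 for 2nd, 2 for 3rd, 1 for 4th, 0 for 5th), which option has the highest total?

Orange

Blue: 11×4 + 18×1 + 18×1 + 19×4 = 156
Purple: 11×2 + 18×2 + 18×4 + 19×2 = 168
Yellow: 11×3 + 18×3 + 18×0 + 19×0 = 87
Pink: 11×0 + 18×0 + 18×3 + 19×1 = 73
Orange: 11×1 + 18×4 + 18×2 + 19×3 = 176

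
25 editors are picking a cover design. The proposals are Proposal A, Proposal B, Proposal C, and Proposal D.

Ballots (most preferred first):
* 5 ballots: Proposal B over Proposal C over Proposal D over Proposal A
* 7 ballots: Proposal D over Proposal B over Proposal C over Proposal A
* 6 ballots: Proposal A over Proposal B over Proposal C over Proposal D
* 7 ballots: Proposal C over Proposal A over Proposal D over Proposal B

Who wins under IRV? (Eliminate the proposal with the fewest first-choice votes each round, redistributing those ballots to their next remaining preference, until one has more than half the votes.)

Proposal C

Round 1: Proposal A 6, Proposal B 5, Proposal C 7, Proposal D 7. Proposal B eliminated.
Round 2: Proposal A 6, Proposal C 12, Proposal D 7. Proposal A eliminated.
Round 3: Proposal C 18, Proposal D 7. Proposal C has a majority (≥13).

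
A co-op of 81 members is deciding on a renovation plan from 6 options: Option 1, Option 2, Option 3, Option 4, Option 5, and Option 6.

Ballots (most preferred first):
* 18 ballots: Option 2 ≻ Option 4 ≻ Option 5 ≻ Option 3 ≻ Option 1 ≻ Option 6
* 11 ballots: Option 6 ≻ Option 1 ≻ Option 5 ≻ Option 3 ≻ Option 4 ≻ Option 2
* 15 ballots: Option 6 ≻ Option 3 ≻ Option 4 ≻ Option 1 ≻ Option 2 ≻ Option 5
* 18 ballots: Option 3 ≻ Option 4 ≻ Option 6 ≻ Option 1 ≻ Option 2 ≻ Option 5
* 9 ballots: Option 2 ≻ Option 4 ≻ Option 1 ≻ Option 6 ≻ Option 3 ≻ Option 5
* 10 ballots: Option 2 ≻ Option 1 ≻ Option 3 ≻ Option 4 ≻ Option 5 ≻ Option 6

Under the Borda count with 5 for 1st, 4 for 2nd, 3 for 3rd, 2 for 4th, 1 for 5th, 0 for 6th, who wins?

Option 4

Option 1: 18×1 + 11×4 + 15×2 + 18×2 + 9×3 + 10×4 = 195
Option 2: 18×5 + 11×0 + 15×1 + 18×1 + 9×5 + 10×5 = 218
Option 3: 18×2 + 11×2 + 15×4 + 18×5 + 9×1 + 10×3 = 247
Option 4: 18×4 + 11×1 + 15×3 + 18×4 + 9×4 + 10×2 = 256
Option 5: 18×3 + 11×3 + 15×0 + 18×0 + 9×0 + 10×1 = 97
Option 6: 18×0 + 11×5 + 15×5 + 18×3 + 9×2 + 10×0 = 202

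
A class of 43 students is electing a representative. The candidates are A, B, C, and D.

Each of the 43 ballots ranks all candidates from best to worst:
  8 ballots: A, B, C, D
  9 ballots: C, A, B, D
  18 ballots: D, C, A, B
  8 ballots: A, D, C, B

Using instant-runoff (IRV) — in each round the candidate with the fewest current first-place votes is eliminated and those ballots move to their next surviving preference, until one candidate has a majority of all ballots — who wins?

A

Round 1: A 16, B 0, C 9, D 18. B eliminated.
Round 2: A 16, C 9, D 18. C eliminated.
Round 3: A 25, D 18. A has a majority (≥22).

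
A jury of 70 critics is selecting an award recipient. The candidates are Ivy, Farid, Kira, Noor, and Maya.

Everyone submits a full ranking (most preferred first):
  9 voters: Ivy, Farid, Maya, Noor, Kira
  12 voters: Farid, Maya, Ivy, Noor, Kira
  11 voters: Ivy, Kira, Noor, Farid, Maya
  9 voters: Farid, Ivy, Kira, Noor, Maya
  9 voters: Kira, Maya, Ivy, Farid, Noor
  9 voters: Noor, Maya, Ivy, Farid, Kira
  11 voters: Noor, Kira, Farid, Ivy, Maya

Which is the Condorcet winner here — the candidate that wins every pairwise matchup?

Ivy vs Farid: 38–32
Ivy vs Kira: 50–20
Ivy vs Noor: 50–20
Ivy vs Maya: 40–30
Ivy beats every other candidate.

Ivy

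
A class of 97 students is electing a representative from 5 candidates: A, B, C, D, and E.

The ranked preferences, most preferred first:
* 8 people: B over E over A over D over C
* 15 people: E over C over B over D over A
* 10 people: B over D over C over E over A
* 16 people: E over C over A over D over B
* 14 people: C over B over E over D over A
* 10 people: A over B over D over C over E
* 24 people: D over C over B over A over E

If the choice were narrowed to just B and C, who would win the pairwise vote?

C

B is ranked above C on 28 ballots; C above B on 69.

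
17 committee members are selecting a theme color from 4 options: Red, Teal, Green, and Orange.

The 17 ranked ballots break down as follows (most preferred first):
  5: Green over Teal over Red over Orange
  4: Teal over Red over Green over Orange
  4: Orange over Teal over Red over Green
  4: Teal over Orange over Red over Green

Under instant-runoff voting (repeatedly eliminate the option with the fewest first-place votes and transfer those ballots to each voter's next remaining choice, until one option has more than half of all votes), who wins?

Round 1: Red 0, Teal 8, Green 5, Orange 4. Red eliminated.
Round 2: Teal 8, Green 5, Orange 4. Orange eliminated.
Round 3: Teal 12, Green 5. Teal has a majority (≥9).

Teal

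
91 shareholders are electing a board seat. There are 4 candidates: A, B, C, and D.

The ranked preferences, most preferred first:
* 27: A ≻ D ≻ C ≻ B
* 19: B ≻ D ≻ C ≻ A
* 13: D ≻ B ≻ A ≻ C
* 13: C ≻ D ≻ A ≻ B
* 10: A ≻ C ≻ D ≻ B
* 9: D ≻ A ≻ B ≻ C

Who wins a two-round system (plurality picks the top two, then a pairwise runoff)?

Round 1 first-place votes: A 37, B 19, C 13, D 22. A and D advance.
Runoff: A is ranked above D on 37 ballots, D above A on 54.

D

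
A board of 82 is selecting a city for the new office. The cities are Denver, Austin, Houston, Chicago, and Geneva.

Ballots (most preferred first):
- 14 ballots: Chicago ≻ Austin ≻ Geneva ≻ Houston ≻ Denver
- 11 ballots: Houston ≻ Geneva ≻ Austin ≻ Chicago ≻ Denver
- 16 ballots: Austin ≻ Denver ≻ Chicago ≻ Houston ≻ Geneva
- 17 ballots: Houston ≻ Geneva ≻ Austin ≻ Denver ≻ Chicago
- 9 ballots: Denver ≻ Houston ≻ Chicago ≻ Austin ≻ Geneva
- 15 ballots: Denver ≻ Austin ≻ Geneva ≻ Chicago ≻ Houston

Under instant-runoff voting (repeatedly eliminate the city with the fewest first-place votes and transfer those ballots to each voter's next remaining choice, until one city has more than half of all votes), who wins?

Austin

Round 1: Denver 24, Austin 16, Houston 28, Chicago 14, Geneva 0. Geneva eliminated.
Round 2: Denver 24, Austin 16, Houston 28, Chicago 14. Chicago eliminated.
Round 3: Denver 24, Austin 30, Houston 28. Denver eliminated.
Round 4: Austin 45, Houston 37. Austin has a majority (≥42).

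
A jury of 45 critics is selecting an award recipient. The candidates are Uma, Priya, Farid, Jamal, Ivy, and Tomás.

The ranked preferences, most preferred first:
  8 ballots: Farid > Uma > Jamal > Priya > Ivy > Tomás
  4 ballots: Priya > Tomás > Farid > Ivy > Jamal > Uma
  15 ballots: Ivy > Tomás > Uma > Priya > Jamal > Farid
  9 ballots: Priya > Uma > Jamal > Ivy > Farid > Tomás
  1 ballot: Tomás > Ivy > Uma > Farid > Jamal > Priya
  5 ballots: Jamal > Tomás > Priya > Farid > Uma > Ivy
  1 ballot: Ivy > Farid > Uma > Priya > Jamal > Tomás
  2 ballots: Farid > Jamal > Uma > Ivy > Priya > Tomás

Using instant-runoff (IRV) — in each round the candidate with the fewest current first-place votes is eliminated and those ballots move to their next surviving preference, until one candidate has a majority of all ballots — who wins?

Priya

Round 1: Uma 0, Priya 13, Farid 10, Jamal 5, Ivy 16, Tomás 1. Uma eliminated.
Round 2: Priya 13, Farid 10, Jamal 5, Ivy 16, Tomás 1. Tomás eliminated.
Round 3: Priya 13, Farid 10, Jamal 5, Ivy 17. Jamal eliminated.
Round 4: Priya 18, Farid 10, Ivy 17. Farid eliminated.
Round 5: Priya 26, Ivy 19. Priya has a majority (≥23).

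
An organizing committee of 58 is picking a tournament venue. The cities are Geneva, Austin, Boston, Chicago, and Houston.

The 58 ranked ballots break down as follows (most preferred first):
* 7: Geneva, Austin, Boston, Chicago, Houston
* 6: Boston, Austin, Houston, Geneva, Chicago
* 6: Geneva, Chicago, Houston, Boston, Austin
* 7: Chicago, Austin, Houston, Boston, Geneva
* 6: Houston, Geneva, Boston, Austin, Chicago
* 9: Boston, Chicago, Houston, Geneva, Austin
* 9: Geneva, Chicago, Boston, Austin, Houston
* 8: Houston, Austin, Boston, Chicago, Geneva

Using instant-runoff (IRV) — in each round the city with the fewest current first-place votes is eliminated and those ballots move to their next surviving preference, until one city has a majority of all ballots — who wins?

Houston

Round 1: Geneva 22, Austin 0, Boston 15, Chicago 7, Houston 14. Austin eliminated.
Round 2: Geneva 22, Boston 15, Chicago 7, Houston 14. Chicago eliminated.
Round 3: Geneva 22, Boston 15, Houston 21. Boston eliminated.
Round 4: Geneva 22, Houston 36. Houston has a majority (≥30).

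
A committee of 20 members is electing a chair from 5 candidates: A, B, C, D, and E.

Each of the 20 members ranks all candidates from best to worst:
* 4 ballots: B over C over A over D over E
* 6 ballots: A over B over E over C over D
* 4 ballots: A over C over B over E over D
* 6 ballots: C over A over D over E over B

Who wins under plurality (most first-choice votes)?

A

First-place votes: A 10, B 4, C 6, D 0, E 0.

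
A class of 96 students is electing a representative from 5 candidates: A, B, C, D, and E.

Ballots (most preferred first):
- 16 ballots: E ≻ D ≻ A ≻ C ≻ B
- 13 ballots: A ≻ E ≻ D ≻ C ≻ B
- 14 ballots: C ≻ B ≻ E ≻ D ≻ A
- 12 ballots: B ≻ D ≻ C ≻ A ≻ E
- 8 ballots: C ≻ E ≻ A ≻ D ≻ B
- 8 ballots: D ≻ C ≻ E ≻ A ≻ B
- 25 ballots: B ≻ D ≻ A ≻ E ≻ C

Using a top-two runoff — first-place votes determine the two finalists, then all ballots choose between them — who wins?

C

Round 1 first-place votes: A 13, B 37, C 22, D 8, E 16. B and C advance.
Runoff: B is ranked above C on 37 ballots, C above B on 59.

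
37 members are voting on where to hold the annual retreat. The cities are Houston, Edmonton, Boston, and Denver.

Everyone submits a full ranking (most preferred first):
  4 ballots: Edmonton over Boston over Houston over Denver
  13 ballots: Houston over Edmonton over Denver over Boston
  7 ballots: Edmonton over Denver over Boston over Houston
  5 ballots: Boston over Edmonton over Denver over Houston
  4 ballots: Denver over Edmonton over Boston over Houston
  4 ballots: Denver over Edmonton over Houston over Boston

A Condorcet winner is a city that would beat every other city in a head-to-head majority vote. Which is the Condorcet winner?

Edmonton

Edmonton vs Houston: 24–13
Edmonton vs Boston: 32–5
Edmonton vs Denver: 29–8
Edmonton beats every other city.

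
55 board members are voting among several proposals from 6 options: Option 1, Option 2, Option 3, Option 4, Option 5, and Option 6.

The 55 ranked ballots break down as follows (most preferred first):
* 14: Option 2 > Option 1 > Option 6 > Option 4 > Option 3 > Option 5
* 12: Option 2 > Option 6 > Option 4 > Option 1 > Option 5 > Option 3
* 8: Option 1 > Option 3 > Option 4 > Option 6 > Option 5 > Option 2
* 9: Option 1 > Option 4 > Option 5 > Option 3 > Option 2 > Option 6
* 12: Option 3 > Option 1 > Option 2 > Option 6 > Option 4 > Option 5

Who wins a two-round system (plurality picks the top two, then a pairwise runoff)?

Option 1

Round 1 first-place votes: Option 1 17, Option 2 26, Option 3 12, Option 4 0, Option 5 0, Option 6 0. Option 2 and Option 1 advance.
Runoff: Option 2 is ranked above Option 1 on 26 ballots, Option 1 above Option 2 on 29.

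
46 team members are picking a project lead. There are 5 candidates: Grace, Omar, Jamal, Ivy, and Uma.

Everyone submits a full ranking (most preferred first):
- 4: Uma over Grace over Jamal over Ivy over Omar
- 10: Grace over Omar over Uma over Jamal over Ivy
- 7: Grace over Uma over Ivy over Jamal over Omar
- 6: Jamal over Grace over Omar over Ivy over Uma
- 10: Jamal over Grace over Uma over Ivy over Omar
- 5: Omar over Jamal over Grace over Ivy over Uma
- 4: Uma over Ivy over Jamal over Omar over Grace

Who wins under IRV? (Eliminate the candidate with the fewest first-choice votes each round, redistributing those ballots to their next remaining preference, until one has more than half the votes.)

Jamal

Round 1: Grace 17, Omar 5, Jamal 16, Ivy 0, Uma 8. Ivy eliminated.
Round 2: Grace 17, Omar 5, Jamal 16, Uma 8. Omar eliminated.
Round 3: Grace 17, Jamal 21, Uma 8. Uma eliminated.
Round 4: Grace 21, Jamal 25. Jamal has a majority (≥24).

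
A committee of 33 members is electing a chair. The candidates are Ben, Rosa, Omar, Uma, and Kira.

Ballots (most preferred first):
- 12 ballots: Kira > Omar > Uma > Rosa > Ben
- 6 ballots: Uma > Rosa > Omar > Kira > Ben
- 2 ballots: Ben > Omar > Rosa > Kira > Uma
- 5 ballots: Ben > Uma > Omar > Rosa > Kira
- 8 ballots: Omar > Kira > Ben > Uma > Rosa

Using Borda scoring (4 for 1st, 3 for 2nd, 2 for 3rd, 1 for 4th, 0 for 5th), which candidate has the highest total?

Omar

Ben: 12×0 + 6×0 + 2×4 + 5×4 + 8×2 = 44
Rosa: 12×1 + 6×3 + 2×2 + 5×1 + 8×0 = 39
Omar: 12×3 + 6×2 + 2×3 + 5×2 + 8×4 = 96
Uma: 12×2 + 6×4 + 2×0 + 5×3 + 8×1 = 71
Kira: 12×4 + 6×1 + 2×1 + 5×0 + 8×3 = 80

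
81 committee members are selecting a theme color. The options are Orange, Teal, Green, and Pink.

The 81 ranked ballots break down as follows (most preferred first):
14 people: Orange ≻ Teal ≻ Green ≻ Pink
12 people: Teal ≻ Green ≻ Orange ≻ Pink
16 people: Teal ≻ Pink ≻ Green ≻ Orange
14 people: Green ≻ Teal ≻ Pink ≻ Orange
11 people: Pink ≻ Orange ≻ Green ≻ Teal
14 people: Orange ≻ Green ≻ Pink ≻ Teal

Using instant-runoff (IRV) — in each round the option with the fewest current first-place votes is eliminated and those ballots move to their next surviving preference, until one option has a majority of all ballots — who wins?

Round 1: Orange 28, Teal 28, Green 14, Pink 11. Pink eliminated.
Round 2: Orange 39, Teal 28, Green 14. Green eliminated.
Round 3: Orange 39, Teal 42. Teal has a majority (≥41).

Teal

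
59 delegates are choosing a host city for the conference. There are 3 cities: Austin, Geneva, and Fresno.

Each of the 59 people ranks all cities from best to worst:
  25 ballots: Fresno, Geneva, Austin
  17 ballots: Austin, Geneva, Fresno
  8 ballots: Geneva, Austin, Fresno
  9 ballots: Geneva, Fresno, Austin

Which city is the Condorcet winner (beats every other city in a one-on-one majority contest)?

Geneva

Geneva vs Austin: 42–17
Geneva vs Fresno: 34–25
Geneva beats every other city.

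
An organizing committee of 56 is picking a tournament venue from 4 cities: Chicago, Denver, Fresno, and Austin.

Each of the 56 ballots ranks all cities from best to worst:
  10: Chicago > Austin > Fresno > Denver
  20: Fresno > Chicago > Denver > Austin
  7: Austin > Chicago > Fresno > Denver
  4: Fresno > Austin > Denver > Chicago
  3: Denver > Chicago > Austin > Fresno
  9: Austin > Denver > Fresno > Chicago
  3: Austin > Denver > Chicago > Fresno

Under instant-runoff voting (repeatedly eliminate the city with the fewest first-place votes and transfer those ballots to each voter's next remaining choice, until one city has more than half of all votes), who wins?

Round 1: Chicago 10, Denver 3, Fresno 24, Austin 19. Denver eliminated.
Round 2: Chicago 13, Fresno 24, Austin 19. Chicago eliminated.
Round 3: Fresno 24, Austin 32. Austin has a majority (≥29).

Austin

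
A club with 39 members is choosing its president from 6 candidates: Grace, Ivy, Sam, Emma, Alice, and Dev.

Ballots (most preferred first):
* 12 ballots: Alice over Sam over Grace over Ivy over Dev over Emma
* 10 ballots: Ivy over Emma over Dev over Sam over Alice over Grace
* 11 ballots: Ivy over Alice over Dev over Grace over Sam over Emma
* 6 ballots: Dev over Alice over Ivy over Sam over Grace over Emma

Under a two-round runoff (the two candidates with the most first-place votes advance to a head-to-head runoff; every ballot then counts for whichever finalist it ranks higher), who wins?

Round 1 first-place votes: Grace 0, Ivy 21, Sam 0, Emma 0, Alice 12, Dev 6. Ivy and Alice advance.
Runoff: Ivy is ranked above Alice on 21 ballots, Alice above Ivy on 18.

Ivy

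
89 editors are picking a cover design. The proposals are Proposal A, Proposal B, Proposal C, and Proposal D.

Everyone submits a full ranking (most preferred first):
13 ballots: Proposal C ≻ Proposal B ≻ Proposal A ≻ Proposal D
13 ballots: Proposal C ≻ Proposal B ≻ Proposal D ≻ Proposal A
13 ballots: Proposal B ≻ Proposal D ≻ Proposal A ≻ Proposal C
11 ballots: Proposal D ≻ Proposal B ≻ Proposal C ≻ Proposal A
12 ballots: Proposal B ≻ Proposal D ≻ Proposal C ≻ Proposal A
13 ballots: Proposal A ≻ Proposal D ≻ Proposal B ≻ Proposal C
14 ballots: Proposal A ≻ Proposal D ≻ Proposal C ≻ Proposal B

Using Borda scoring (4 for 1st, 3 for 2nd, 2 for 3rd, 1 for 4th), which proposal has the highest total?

Proposal A: 13×2 + 13×1 + 13×2 + 11×1 + 12×1 + 13×4 + 14×4 = 196
Proposal B: 13×3 + 13×3 + 13×4 + 11×3 + 12×4 + 13×2 + 14×1 = 251
Proposal C: 13×4 + 13×4 + 13×1 + 11×2 + 12×2 + 13×1 + 14×2 = 204
Proposal D: 13×1 + 13×2 + 13×3 + 11×4 + 12×3 + 13×3 + 14×3 = 239

Proposal B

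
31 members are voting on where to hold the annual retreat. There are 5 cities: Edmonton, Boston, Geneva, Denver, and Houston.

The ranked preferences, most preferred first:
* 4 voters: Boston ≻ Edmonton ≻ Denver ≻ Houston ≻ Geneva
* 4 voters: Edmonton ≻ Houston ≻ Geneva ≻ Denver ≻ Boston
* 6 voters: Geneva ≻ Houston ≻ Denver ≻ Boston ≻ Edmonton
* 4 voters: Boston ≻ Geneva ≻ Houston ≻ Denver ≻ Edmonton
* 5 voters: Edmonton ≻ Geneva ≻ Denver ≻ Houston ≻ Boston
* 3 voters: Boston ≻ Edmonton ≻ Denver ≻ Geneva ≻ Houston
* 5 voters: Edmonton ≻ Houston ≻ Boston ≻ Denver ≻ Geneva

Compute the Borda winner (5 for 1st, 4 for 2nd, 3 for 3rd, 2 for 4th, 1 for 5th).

Edmonton: 4×4 + 4×5 + 6×1 + 4×1 + 5×5 + 3×4 + 5×5 = 108
Boston: 4×5 + 4×1 + 6×2 + 4×5 + 5×1 + 3×5 + 5×3 = 91
Geneva: 4×1 + 4×3 + 6×5 + 4×4 + 5×4 + 3×2 + 5×1 = 93
Denver: 4×3 + 4×2 + 6×3 + 4×2 + 5×3 + 3×3 + 5×2 = 80
Houston: 4×2 + 4×4 + 6×4 + 4×3 + 5×2 + 3×1 + 5×4 = 93

Edmonton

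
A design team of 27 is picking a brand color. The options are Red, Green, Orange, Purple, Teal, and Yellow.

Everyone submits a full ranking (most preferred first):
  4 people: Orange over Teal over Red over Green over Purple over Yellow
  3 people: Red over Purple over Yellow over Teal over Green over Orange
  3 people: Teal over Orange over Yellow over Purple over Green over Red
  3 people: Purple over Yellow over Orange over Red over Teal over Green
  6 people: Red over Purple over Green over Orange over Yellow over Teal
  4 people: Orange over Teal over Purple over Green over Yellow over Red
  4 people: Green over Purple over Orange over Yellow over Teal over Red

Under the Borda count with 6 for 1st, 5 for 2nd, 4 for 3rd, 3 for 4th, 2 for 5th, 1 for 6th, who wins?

Purple

Red: 4×4 + 3×6 + 3×1 + 3×3 + 6×6 + 4×1 + 4×1 = 90
Green: 4×3 + 3×2 + 3×2 + 3×1 + 6×4 + 4×3 + 4×6 = 87
Orange: 4×6 + 3×1 + 3×5 + 3×4 + 6×3 + 4×6 + 4×4 = 112
Purple: 4×2 + 3×5 + 3×3 + 3×6 + 6×5 + 4×4 + 4×5 = 116
Teal: 4×5 + 3×3 + 3×6 + 3×2 + 6×1 + 4×5 + 4×2 = 87
Yellow: 4×1 + 3×4 + 3×4 + 3×5 + 6×2 + 4×2 + 4×3 = 75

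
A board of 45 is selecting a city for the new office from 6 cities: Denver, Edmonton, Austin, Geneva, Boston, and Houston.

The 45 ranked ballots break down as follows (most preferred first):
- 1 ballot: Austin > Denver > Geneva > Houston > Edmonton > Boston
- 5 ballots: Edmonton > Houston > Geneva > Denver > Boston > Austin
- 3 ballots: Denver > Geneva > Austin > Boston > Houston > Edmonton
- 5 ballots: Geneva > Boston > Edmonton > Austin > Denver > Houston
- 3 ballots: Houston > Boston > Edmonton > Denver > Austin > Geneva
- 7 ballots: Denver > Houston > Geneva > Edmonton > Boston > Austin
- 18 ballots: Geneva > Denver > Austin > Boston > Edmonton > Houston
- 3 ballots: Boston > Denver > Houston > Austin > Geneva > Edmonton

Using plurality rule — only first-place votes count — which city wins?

Geneva

First-place votes: Denver 10, Edmonton 5, Austin 1, Geneva 23, Boston 3, Houston 3.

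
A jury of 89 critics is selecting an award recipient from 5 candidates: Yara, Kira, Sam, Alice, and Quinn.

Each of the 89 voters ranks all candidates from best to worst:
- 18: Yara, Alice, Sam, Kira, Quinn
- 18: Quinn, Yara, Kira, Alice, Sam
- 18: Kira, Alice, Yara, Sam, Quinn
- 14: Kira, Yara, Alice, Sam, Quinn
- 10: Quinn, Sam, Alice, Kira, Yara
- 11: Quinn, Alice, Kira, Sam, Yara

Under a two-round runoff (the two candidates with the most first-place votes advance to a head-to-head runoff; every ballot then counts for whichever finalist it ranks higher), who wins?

Round 1 first-place votes: Yara 18, Kira 32, Sam 0, Alice 0, Quinn 39. Quinn and Kira advance.
Runoff: Quinn is ranked above Kira on 39 ballots, Kira above Quinn on 50.

Kira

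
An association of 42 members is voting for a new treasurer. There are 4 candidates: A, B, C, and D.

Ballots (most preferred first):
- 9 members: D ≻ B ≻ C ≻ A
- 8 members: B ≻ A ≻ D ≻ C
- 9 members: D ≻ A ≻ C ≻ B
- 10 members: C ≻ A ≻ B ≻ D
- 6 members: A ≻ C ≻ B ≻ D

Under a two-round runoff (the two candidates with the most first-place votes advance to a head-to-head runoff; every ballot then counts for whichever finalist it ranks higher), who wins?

Round 1 first-place votes: A 6, B 8, C 10, D 18. D and C advance.
Runoff: D is ranked above C on 26 ballots, C above D on 16.

D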